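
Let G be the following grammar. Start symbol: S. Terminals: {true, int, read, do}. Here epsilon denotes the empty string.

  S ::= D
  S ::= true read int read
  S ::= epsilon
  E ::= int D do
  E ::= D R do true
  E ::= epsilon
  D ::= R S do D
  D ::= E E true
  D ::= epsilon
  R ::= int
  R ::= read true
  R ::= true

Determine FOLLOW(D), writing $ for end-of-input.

FIRST(R) = {int, read, true}
FIRST(S) = {epsilon, int, read, true}  (via D)
FIRST(E) = {epsilon, int, read, true}  (via D R do true)
FIRST(D) = {epsilon, int, read, true}  (via R S do D, E E true)
FOLLOW(S) includes $ since S is the start symbol.
FOLLOW(S): in D::=R S do D, S is followed by do D with FIRST {do}. Thus FOLLOW(S) = {$, do}.
FOLLOW(E): in D::=E E true (occurrence 1), E is followed by E true with FIRST {int, read, true}; in D::=E E true (occurrence 2), E is followed by true with FIRST {true}. Thus FOLLOW(E) = {int, read, true}.
FOLLOW(D): in S::=D, the suffix after D is empty, so FOLLOW(D) ⊇ FOLLOW(S) = {$, do}; in E::=int D do, D is followed by do with FIRST {do}; in E::=D R do true, D is followed by R do true with FIRST {int, read, true}; in D::=R S do D, the suffix after D is empty (adds nothing new). Thus FOLLOW(D) = {$, do, int, read, true}.
FOLLOW(R): in E::=D R do true, R is followed by do true with FIRST {do}; in D::=R S do D, R is followed by S do D with FIRST {do, int, read, true}. Thus FOLLOW(R) = {do, int, read, true}.

{$, do, int, read, true}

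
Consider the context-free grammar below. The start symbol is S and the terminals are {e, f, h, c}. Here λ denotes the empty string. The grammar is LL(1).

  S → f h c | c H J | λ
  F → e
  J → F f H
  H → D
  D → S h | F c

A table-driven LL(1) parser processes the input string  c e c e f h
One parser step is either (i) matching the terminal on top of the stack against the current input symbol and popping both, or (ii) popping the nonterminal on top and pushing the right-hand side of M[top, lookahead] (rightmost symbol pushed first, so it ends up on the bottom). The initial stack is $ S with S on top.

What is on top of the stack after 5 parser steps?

e

     Stack    Input          Action
  1  $ S      c e c e f h $  expand S → c H J
  2  $ J H c  c e c e f h $  match c
  3  $ J H    e c e f h $    expand H → D
  4  $ J D    e c e f h $    expand D → F c
  5  $ J c F  e c e f h $    expand F → e
Stack after step 5: $ J c e (top = e).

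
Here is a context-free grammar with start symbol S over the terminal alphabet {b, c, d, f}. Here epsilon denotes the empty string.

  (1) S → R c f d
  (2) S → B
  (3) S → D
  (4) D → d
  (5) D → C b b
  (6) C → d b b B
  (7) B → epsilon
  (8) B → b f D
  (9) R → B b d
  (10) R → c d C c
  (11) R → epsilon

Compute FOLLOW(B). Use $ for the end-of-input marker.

FIRST(C) = {d}
FIRST(B) = {epsilon, b}
FIRST(D) = {d}  (via C b b)
FIRST(R) = {epsilon, b, c}  (via B b d)
FIRST(S) = {epsilon, b, c, d}  (via R c f d, B, D)
FOLLOW(S) includes $ since S is the start symbol.
FOLLOW(S): S appears on no right-hand side. Thus FOLLOW(S) = {$}.
FOLLOW(C): in D→C b b, C is followed by b b with FIRST {b}; in R→c d C c, C is followed by c with FIRST {c}. Thus FOLLOW(C) = {b, c}.
FOLLOW(B): in S→B, the suffix after B is empty, so FOLLOW(B) ⊇ FOLLOW(S) = {$}; in C→d b b B, the suffix after B is empty, so FOLLOW(B) ⊇ FOLLOW(C) = {b, c}; in R→B b d, B is followed by b d with FIRST {b}. Thus FOLLOW(B) = {$, b, c}.
FOLLOW(D): in S→D, the suffix after D is empty, so FOLLOW(D) ⊇ FOLLOW(S) = {$}; in B→b f D, the suffix after D is empty, so FOLLOW(D) ⊇ FOLLOW(B) = {$, b, c}. Thus FOLLOW(D) = {$, b, c}.
FOLLOW(R): in S→R c f d, R is followed by c f d with FIRST {c}. Thus FOLLOW(R) = {c}.

{$, b, c}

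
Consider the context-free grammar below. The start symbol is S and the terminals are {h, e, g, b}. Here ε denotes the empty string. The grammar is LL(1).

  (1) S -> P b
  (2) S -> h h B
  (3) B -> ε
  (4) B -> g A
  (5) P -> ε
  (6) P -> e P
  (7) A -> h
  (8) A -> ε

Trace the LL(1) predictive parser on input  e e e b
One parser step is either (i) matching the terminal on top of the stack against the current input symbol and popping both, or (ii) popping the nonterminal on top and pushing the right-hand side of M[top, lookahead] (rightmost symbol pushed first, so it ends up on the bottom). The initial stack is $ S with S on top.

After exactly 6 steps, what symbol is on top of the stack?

     Stack    Input      Action
  1  $ S      e e e b $  expand S -> P b
  2  $ b P    e e e b $  expand P -> e P
  3  $ b P e  e e e b $  match e
  4  $ b P    e e b $    expand P -> e P
  5  $ b P e  e e b $    match e
  6  $ b P    e b $      expand P -> e P
Stack after step 6: $ b P e (top = e).

e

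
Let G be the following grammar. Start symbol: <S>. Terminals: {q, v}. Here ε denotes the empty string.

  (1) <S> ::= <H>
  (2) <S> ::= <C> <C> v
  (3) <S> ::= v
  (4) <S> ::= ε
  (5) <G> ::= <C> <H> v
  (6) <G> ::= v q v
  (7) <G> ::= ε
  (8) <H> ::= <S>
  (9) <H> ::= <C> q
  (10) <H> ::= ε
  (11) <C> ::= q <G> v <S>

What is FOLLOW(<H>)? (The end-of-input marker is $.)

FIRST(<C>) = {q}
FIRST(<G>) = {ε, q, v}  (via <C> <H> v)
FIRST(<S>) = {ε, q, v}  (via <H>, <C> <C> v)
FIRST(<H>) = {ε, q, v}  (via <S>, <C> q)
FOLLOW(<S>) includes $ since <S> is the start symbol.
FOLLOW(<G>): in <C>::=q <G> v <S>, <G> is followed by v <S> with FIRST {v}. Thus FOLLOW(<G>) = {v}.
FOLLOW(<C>): in <S>::=<C> <C> v (occurrence 1), <C> is followed by <C> v with FIRST {q}; in <S>::=<C> <C> v (occurrence 2), <C> is followed by v with FIRST {v}; in <G>::=<C> <H> v, <C> is followed by <H> v with FIRST {q, v}; in <H>::=<C> q, <C> is followed by q with FIRST {q}. Thus FOLLOW(<C>) = {q, v}.
FOLLOW(<S>): in <H>::=<S>, the suffix after <S> is empty, so FOLLOW(<S>) ⊇ FOLLOW(<H>) = {$, q, v}; in <C>::=q <G> v <S>, the suffix after <S> is empty, so FOLLOW(<S>) ⊇ FOLLOW(<C>) = {q, v}. Thus FOLLOW(<S>) = {$, q, v}.
FOLLOW(<H>): in <S>::=<H>, the suffix after <H> is empty, so FOLLOW(<H>) ⊇ FOLLOW(<S>) = {$, q, v}; in <G>::=<C> <H> v, <H> is followed by v with FIRST {v}. Thus FOLLOW(<H>) = {$, q, v}.

{$, q, v}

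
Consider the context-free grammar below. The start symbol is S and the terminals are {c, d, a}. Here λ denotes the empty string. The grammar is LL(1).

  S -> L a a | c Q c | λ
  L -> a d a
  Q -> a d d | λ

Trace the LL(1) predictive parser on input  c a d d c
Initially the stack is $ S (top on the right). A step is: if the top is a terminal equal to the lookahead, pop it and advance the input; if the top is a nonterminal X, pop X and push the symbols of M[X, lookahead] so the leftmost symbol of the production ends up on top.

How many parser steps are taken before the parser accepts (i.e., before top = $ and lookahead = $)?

7

step 1: stack=$ S  input=c a d d c $  — expand S -> c Q c
step 2: stack=$ c Q c  input=c a d d c $  — match c
step 3: stack=$ c Q  input=a d d c $  — expand Q -> a d d
step 4: stack=$ c d d a  input=a d d c $  — match a
step 5: stack=$ c d d  input=d d c $  — match d
step 6: stack=$ c d  input=d c $  — match d
step 7: stack=$ c  input=c $  — match c
Accept reached after 7 steps.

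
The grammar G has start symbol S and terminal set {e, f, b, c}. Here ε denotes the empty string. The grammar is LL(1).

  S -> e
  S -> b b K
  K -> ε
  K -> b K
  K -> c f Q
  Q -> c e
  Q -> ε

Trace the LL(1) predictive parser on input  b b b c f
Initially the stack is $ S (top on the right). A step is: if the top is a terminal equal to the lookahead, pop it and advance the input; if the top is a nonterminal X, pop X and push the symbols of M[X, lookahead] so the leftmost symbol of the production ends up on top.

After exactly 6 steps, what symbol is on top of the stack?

c

     Stack    Input        Action
  1  $ S      b b b c f $  expand S -> b b K
  2  $ K b b  b b b c f $  match b
  3  $ K b    b b c f $    match b
  4  $ K      b c f $      expand K -> b K
  5  $ K b    b c f $      match b
  6  $ K      c f $        expand K -> c f Q
Stack after step 6: $ Q f c (top = c).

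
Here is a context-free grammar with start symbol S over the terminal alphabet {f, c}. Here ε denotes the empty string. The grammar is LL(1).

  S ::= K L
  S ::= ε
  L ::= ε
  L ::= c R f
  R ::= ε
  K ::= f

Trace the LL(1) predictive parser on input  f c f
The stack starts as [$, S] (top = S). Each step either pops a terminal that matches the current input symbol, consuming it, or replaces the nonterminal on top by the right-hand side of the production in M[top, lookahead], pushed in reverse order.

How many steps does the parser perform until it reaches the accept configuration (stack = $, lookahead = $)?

7

step 1: stack=$ S  input=f c f $  — expand S ::= K L
step 2: stack=$ L K  input=f c f $  — expand K ::= f
step 3: stack=$ L f  input=f c f $  — match f
step 4: stack=$ L  input=c f $  — expand L ::= c R f
step 5: stack=$ f R c  input=c f $  — match c
step 6: stack=$ f R  input=f $  — expand R ::= ε
step 7: stack=$ f  input=f $  — match f
Accept reached after 7 steps.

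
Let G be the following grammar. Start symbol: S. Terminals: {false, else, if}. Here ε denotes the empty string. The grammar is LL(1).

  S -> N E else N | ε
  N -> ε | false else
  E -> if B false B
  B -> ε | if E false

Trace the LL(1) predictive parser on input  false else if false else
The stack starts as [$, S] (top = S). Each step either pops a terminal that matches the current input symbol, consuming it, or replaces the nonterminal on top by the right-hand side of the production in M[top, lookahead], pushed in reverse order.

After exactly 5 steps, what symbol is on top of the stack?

if

step 1: stack=$ S  input=false else if false else $  — expand S -> N E else N
step 2: stack=$ N else E N  input=false else if false else $  — expand N -> false else
step 3: stack=$ N else E else false  input=false else if false else $  — match false
step 4: stack=$ N else E else  input=else if false else $  — match else
step 5: stack=$ N else E  input=if false else $  — expand E -> if B false B
Stack after step 5: $ N else B false B if (top = if).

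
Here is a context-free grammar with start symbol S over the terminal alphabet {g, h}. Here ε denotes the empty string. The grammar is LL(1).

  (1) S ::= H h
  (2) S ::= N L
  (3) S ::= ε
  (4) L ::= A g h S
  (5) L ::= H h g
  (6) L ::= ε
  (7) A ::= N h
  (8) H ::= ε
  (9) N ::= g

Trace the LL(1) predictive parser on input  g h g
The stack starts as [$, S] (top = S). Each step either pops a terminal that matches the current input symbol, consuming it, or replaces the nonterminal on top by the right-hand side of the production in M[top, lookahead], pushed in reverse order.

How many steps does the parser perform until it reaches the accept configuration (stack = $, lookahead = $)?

     Stack    Input    Action
  1  $ S      g h g $  expand S ::= N L
  2  $ L N    g h g $  expand N ::= g
  3  $ L g    g h g $  match g
  4  $ L      h g $    expand L ::= H h g
  5  $ g h H  h g $    expand H ::= ε
  6  $ g h    h g $    match h
  7  $ g      g $      match g
Accept reached after 7 steps.

7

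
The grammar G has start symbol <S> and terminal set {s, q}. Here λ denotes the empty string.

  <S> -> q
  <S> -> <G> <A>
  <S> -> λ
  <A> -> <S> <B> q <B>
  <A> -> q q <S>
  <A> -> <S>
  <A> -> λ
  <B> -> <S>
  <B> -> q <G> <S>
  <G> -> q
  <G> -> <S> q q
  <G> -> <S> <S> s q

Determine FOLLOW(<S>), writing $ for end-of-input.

{$, q, s}

FIRST(<S>) = {λ, q, s}  (via <G> <A>)
FIRST(<B>) = {λ, q, s}  (via <S>)
FIRST(<G>) = {q, s}  (via <S> q q, <S> <S> s q)
FIRST(<A>) = {λ, q, s}  (via <S> <B> q <B>, <S>)
FOLLOW(<S>) includes $ since <S> is the start symbol.
FOLLOW(<S>): in <A>-><S> <B> q <B>, <S> is followed by <B> q <B> with FIRST {q, s}; in <A>->q q <S>, the suffix after <S> is empty, so FOLLOW(<S>) ⊇ FOLLOW(<A>) = {$, q, s}; in <A>-><S>, the suffix after <S> is empty, so FOLLOW(<S>) ⊇ FOLLOW(<A>) = {$, q, s}; in <B>-><S>, the suffix after <S> is empty, so FOLLOW(<S>) ⊇ FOLLOW(<B>) = {$, q, s}; in <B>->q <G> <S>, the suffix after <S> is empty, so FOLLOW(<S>) ⊇ FOLLOW(<B>) = {$, q, s}; in <G>-><S> q q, <S> is followed by q q with FIRST {q}; in <G>-><S> <S> s q (occurrence 1), <S> is followed by <S> s q with FIRST {q, s}; in <G>-><S> <S> s q (occurrence 2), <S> is followed by s q with FIRST {s}. Thus FOLLOW(<S>) = {$, q, s}.
FOLLOW(<A>): in <S>-><G> <A>, the suffix after <A> is empty, so FOLLOW(<A>) ⊇ FOLLOW(<S>) = {$, q, s}. Thus FOLLOW(<A>) = {$, q, s}.
FOLLOW(<B>): in <A>-><S> <B> q <B> (occurrence 1), <B> is followed by q <B> with FIRST {q}; in <A>-><S> <B> q <B> (occurrence 2), the suffix after <B> is empty, so FOLLOW(<B>) ⊇ FOLLOW(<A>) = {$, q, s}. Thus FOLLOW(<B>) = {$, q, s}.
FOLLOW(<G>): in <S>-><G> <A>, <G> is followed by <A> with FIRST {λ, q, s}; in <S>-><G> <A>, the suffix after <G> is nullable, so FOLLOW(<G>) ⊇ FOLLOW(<S>) = {$, q, s}; in <B>->q <G> <S>, <G> is followed by <S> with FIRST {λ, q, s}; in <B>->q <G> <S>, the suffix after <G> is nullable, so FOLLOW(<G>) ⊇ FOLLOW(<B>) = {$, q, s}. Thus FOLLOW(<G>) = {$, q, s}.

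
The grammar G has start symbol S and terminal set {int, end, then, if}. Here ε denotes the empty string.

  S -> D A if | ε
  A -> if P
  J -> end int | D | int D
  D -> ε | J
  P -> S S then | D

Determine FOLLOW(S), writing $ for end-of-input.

FIRST(A): from A->if P we get {if}. So FIRST(A) = {if}.
FIRST(S): from S->D A if we get {end, if, int}; from S->ε we get {ε}. So FIRST(S) = {ε, end, if, int}.
FIRST(J): from J->end int we get {end}; from J->D we get {ε, end, int}; from J->int D we get {int}. So FIRST(J) = {ε, end, int}.
FIRST(D): from D->ε we get {ε}; from D->J we get {ε, end, int}. So FIRST(D) = {ε, end, int}.
FIRST(P): from P->S S then we get {end, if, int, then}; from P->D we get {ε, end, int}. So FIRST(P) = {ε, end, if, int, then}.
FOLLOW(S) includes $ since S is the start symbol.
FOLLOW(S): in P->S S then (occurrence 1), S is followed by S then with FIRST {end, if, int, then}; in P->S S then (occurrence 2), S is followed by then with FIRST {then}. Thus FOLLOW(S) = {$, end, if, int, then}.
FOLLOW(A): in S->D A if, A is followed by if with FIRST {if}. Thus FOLLOW(A) = {if}.
FOLLOW(P): in A->if P, the suffix after P is empty, so FOLLOW(P) ⊇ FOLLOW(A) = {if}. Thus FOLLOW(P) = {if}.
FOLLOW(J): in D->J, the suffix after J is empty, so FOLLOW(J) ⊇ FOLLOW(D) = {if}. Thus FOLLOW(J) = {if}.
FOLLOW(D): in S->D A if, D is followed by A if with FIRST {if}; in J->D, the suffix after D is empty, so FOLLOW(D) ⊇ FOLLOW(J) = {if}; in J->int D, the suffix after D is empty, so FOLLOW(D) ⊇ FOLLOW(J) = {if}; in P->D, the suffix after D is empty, so FOLLOW(D) ⊇ FOLLOW(P) = {if}. Thus FOLLOW(D) = {if}.

{$, end, if, int, then}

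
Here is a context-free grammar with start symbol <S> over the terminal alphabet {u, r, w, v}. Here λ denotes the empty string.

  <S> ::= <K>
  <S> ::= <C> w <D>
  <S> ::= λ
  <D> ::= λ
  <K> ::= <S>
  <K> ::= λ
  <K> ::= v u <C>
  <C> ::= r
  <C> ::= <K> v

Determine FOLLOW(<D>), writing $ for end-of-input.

FIRST(<D>) = {λ}
FIRST(<S>) = {λ, r, v}  (via <K>, <C> w <D>)
FIRST(<K>) = {λ, r, v}  (via <S>)
FIRST(<C>) = {r, v}  (via <K> v)
FOLLOW(<S>) includes $ since <S> is the start symbol.
FOLLOW(<S>): in <K>::=<S>, the suffix after <S> is empty, so FOLLOW(<S>) ⊇ FOLLOW(<K>) = {$, v}. Thus FOLLOW(<S>) = {$, v}.
FOLLOW(<D>): in <S>::=<C> w <D>, the suffix after <D> is empty, so FOLLOW(<D>) ⊇ FOLLOW(<S>) = {$, v}. Thus FOLLOW(<D>) = {$, v}.
FOLLOW(<K>): in <S>::=<K>, the suffix after <K> is empty, so FOLLOW(<K>) ⊇ FOLLOW(<S>) = {$, v}; in <C>::=<K> v, <K> is followed by v with FIRST {v}. Thus FOLLOW(<K>) = {$, v}.
FOLLOW(<C>): in <S>::=<C> w <D>, <C> is followed by w <D> with FIRST {w}; in <K>::=v u <C>, the suffix after <C> is empty, so FOLLOW(<C>) ⊇ FOLLOW(<K>) = {$, v}. Thus FOLLOW(<C>) = {$, v, w}.

{$, v}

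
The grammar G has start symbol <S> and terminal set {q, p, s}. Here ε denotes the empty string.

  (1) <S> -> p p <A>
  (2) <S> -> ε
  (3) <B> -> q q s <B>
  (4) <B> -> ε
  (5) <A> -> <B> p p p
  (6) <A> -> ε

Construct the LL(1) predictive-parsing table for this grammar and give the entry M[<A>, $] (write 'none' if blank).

FIRST(<S>) = {ε, p}
FIRST(<B>) = {ε, q}
FIRST(<A>) = {ε, p, q}  (via <B> p p p)
FOLLOW(<S>) includes $ since <S> is the start symbol.
FOLLOW(<S>): <S> appears on no right-hand side. Thus FOLLOW(<S>) = {$}.
FOLLOW(<A>): in <S>->p p <A>, the suffix after <A> is empty, so FOLLOW(<A>) ⊇ FOLLOW(<S>) = {$}. Thus FOLLOW(<A>) = {$}.
For <A> -> <B> p p p: FIRST(<B> p p p) = {p, q}, so it goes in M[<A>, t] for t ∈ {p, q}.
For <A> -> ε: FIRST(ε) = {ε}, so it goes in M[<A>, t] for t ∈ {}; since ε ∈ FIRST, also for every t ∈ FOLLOW(<A>) = {$}.

<A> -> ε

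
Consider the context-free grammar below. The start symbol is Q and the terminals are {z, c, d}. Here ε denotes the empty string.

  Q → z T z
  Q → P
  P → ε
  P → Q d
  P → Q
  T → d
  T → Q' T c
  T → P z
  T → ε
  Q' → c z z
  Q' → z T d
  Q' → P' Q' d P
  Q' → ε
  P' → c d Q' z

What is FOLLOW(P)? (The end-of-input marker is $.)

{$, c, d, z}

FIRST(P'): from P'→c d Q' z we get {c}. So FIRST(P') = {c}.
FIRST(Q'): from Q'→c z z we get {c}; from Q'→z T d we get {z}; from Q'→P' Q' d P we get {c}; from Q'→ε we get {ε}. So FIRST(Q') = {ε, c, z}.
FIRST(Q): from Q→z T z we get {z}; from Q→P we get {ε, d, z}. So FIRST(Q) = {ε, d, z}.
FIRST(P): from P→ε we get {ε}; from P→Q d we get {d, z}; from P→Q we get {ε, d, z}. So FIRST(P) = {ε, d, z}.
FIRST(T): from T→d we get {d}; from T→Q' T c we get {c, d, z}; from T→P z we get {d, z}; from T→ε we get {ε}. So FIRST(T) = {ε, c, d, z}.
FOLLOW(Q) includes $ since Q is the start symbol.
FOLLOW(T): in Q→z T z, T is followed by z with FIRST {z}; in T→Q' T c, T is followed by c with FIRST {c}; in Q'→z T d, T is followed by d with FIRST {d}. Thus FOLLOW(T) = {c, d, z}.
FOLLOW(Q'): in T→Q' T c, Q' is followed by T c with FIRST {c, d, z}; in Q'→P' Q' d P, Q' is followed by d P with FIRST {d}; in P'→c d Q' z, Q' is followed by z with FIRST {z}. Thus FOLLOW(Q') = {c, d, z}.
FOLLOW(P'): in Q'→P' Q' d P, P' is followed by Q' d P with FIRST {c, d, z}. Thus FOLLOW(P') = {c, d, z}.
FOLLOW(Q): in P→Q d, Q is followed by d with FIRST {d}; in P→Q, the suffix after Q is empty, so FOLLOW(Q) ⊇ FOLLOW(P) = {$, c, d, z}. Thus FOLLOW(Q) = {$, c, d, z}.
FOLLOW(P): in Q→P, the suffix after P is empty, so FOLLOW(P) ⊇ FOLLOW(Q) = {$, c, d, z}; in T→P z, P is followed by z with FIRST {z}; in Q'→P' Q' d P, the suffix after P is empty, so FOLLOW(P) ⊇ FOLLOW(Q') = {c, d, z}. Thus FOLLOW(P) = {$, c, d, z}.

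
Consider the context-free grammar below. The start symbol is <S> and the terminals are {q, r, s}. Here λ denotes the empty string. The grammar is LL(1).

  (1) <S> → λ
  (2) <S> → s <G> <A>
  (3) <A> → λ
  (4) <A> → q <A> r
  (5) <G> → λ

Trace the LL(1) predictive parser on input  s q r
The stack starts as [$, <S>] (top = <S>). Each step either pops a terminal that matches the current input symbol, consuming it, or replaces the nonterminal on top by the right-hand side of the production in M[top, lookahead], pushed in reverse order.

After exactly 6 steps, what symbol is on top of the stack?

     Stack        Input    Action
  1  $ <S>        s q r $  expand <S> → s <G> <A>
  2  $ <A> <G> s  s q r $  match s
  3  $ <A> <G>    q r $    expand <G> → λ
  4  $ <A>        q r $    expand <A> → q <A> r
  5  $ r <A> q    q r $    match q
  6  $ r <A>      r $      expand <A> → λ
Stack after step 6: $ r (top = r).

r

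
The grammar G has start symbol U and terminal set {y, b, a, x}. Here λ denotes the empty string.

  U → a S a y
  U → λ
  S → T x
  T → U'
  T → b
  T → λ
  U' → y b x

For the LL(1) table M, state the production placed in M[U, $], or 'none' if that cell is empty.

U → λ

FIRST(U) = {λ, a}
FIRST(U') = {y}
FIRST(T) = {λ, b, y}  (via U')
FIRST(S) = {b, x, y}  (via T x)
FOLLOW(U) includes $ since U is the start symbol.
FOLLOW(U): U appears on no right-hand side. Thus FOLLOW(U) = {$}.
For U → a S a y: FIRST(a S a y) = {a}, so it goes in M[U, t] for t ∈ {a}.
For U → λ: FIRST(λ) = {λ}, so it goes in M[U, t] for t ∈ {}; since λ ∈ FIRST, also for every t ∈ FOLLOW(U) = {$}.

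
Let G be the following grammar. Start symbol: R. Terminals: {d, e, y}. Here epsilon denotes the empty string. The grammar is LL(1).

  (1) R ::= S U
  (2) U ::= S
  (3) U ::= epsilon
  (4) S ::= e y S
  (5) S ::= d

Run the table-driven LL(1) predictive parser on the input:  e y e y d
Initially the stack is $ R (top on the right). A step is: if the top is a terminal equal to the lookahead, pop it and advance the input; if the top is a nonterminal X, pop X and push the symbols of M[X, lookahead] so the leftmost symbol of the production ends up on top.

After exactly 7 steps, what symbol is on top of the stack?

     Stack      Input        Action
  1  $ R        e y e y d $  expand R ::= S U
  2  $ U S      e y e y d $  expand S ::= e y S
  3  $ U S y e  e y e y d $  match e
  4  $ U S y    y e y d $    match y
  5  $ U S      e y d $      expand S ::= e y S
  6  $ U S y e  e y d $      match e
  7  $ U S y    y d $        match y
Stack after step 7: $ U S (top = S).

S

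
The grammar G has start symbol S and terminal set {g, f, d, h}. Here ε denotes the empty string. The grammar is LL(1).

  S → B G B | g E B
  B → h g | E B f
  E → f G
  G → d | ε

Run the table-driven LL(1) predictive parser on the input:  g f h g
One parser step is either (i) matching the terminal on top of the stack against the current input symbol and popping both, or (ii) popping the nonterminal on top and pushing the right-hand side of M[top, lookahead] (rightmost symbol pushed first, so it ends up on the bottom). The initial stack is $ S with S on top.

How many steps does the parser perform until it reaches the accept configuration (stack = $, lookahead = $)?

8

     Stack    Input      Action
  1  $ S      g f h g $  expand S → g E B
  2  $ B E g  g f h g $  match g
  3  $ B E    f h g $    expand E → f G
  4  $ B G f  f h g $    match f
  5  $ B G    h g $      expand G → ε
  6  $ B      h g $      expand B → h g
  7  $ g h    h g $      match h
  8  $ g      g $        match g
Accept reached after 8 steps.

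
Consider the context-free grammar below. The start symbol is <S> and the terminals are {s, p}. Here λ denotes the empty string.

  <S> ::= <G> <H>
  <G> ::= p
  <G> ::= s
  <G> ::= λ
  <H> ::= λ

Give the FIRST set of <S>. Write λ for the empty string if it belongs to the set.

FIRST(<G>): from <G>::=p we get {p}; from <G>::=s we get {s}; from <G>::=λ we get {λ}. So FIRST(<G>) = {λ, p, s}.
FIRST(<H>): from <H>::=λ we get {λ}. So FIRST(<H>) = {λ}.
FIRST(<S>): from <S>::=<G> <H> we get {λ, p, s}. So FIRST(<S>) = {λ, p, s}.

{λ, p, s}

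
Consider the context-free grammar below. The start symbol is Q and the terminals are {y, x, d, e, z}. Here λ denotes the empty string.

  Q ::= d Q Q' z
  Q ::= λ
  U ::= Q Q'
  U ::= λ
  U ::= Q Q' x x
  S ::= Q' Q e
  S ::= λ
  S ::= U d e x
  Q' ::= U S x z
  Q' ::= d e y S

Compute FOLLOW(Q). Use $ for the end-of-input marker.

FIRST(Q) = {λ, d}
FIRST(U) = {λ, d, x}  (via Q Q', Q Q' x x)
FIRST(S) = {λ, d, x}  (via Q' Q e, U d e x)
FIRST(Q') = {d, x}  (via U S x z)
FOLLOW(Q) includes $ since Q is the start symbol.
FOLLOW(Q): in Q::=d Q Q' z, Q is followed by Q' z with FIRST {d, x}; in U::=Q Q', Q is followed by Q' with FIRST {d, x}; in U::=Q Q' x x, Q is followed by Q' x x with FIRST {d, x}; in S::=Q' Q e, Q is followed by e with FIRST {e}. Thus FOLLOW(Q) = {$, d, e, x}.
FOLLOW(U): in S::=U d e x, U is followed by d e x with FIRST {d}; in Q'::=U S x z, U is followed by S x z with FIRST {d, x}. Thus FOLLOW(U) = {d, x}.
FOLLOW(Q'): in Q::=d Q Q' z, Q' is followed by z with FIRST {z}; in U::=Q Q', the suffix after Q' is empty, so FOLLOW(Q') ⊇ FOLLOW(U) = {d, x}; in U::=Q Q' x x, Q' is followed by x x with FIRST {x}; in S::=Q' Q e, Q' is followed by Q e with FIRST {d, e}. Thus FOLLOW(Q') = {d, e, x, z}.
FOLLOW(S): in Q'::=U S x z, S is followed by x z with FIRST {x}; in Q'::=d e y S, the suffix after S is empty, so FOLLOW(S) ⊇ FOLLOW(Q') = {d, e, x, z}. Thus FOLLOW(S) = {d, e, x, z}.

{$, d, e, x}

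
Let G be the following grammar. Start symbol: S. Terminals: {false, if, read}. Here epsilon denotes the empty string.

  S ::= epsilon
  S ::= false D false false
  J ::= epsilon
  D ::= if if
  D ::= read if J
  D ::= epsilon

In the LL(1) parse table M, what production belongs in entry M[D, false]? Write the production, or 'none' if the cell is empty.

FIRST(S): from S::=epsilon we get {epsilon}; from S::=false D false false we get {false}. So FIRST(S) = {epsilon, false}.
FIRST(J): from J::=epsilon we get {epsilon}. So FIRST(J) = {epsilon}.
FIRST(D): from D::=if if we get {if}; from D::=read if J we get {read}; from D::=epsilon we get {epsilon}. So FIRST(D) = {epsilon, if, read}.
FOLLOW(S) includes $ since S is the start symbol.
FOLLOW(D): in S::=false D false false, D is followed by false false with FIRST {false}. Thus FOLLOW(D) = {false}.
For D ::= if if: FIRST(if if) = {if}, so it goes in M[D, t] for t ∈ {if}.
For D ::= read if J: FIRST(read if J) = {read}, so it goes in M[D, t] for t ∈ {read}.
For D ::= epsilon: FIRST(epsilon) = {epsilon}, so it goes in M[D, t] for t ∈ {}; since epsilon ∈ FIRST, also for every t ∈ FOLLOW(D) = {false}.

D ::= epsilon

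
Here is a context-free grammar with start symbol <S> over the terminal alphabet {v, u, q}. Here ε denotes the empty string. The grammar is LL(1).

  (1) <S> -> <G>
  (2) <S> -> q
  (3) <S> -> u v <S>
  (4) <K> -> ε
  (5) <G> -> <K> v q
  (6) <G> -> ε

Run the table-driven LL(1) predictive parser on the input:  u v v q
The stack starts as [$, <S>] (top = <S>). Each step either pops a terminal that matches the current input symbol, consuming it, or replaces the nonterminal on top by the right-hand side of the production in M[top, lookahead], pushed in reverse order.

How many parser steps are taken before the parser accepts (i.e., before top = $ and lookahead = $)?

step 1: stack=$ <S>  input=u v v q $  — expand <S> -> u v <S>
step 2: stack=$ <S> v u  input=u v v q $  — match u
step 3: stack=$ <S> v  input=v v q $  — match v
step 4: stack=$ <S>  input=v q $  — expand <S> -> <G>
step 5: stack=$ <G>  input=v q $  — expand <G> -> <K> v q
step 6: stack=$ q v <K>  input=v q $  — expand <K> -> ε
step 7: stack=$ q v  input=v q $  — match v
step 8: stack=$ q  input=q $  — match q
Accept reached after 8 steps.

8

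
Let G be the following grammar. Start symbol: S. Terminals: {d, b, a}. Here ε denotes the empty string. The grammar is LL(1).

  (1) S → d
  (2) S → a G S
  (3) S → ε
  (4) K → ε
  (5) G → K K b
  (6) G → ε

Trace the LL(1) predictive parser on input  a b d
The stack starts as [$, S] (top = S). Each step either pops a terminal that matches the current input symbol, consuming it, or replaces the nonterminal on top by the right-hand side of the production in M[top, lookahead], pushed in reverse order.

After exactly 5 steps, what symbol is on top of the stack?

b

step 1: stack=$ S  input=a b d $  — expand S → a G S
step 2: stack=$ S G a  input=a b d $  — match a
step 3: stack=$ S G  input=b d $  — expand G → K K b
step 4: stack=$ S b K K  input=b d $  — expand K → ε
step 5: stack=$ S b K  input=b d $  — expand K → ε
Stack after step 5: $ S b (top = b).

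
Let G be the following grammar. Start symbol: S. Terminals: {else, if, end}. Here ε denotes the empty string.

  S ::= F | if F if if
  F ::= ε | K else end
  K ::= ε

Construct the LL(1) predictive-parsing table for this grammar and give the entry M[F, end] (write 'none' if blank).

FIRST(K) = {ε}
FIRST(F) = {ε, else}  (via K else end)
FIRST(S) = {ε, else, if}  (via F)
FOLLOW(S) includes $ since S is the start symbol.
FOLLOW(S): S appears on no right-hand side. Thus FOLLOW(S) = {$}.
FOLLOW(F): in S::=F, the suffix after F is empty, so FOLLOW(F) ⊇ FOLLOW(S) = {$}; in S::=if F if if, F is followed by if if with FIRST {if}. Thus FOLLOW(F) = {$, if}.
For F ::= ε: FIRST(ε) = {ε}, so it goes in M[F, t] for t ∈ {}; since ε ∈ FIRST, also for every t ∈ FOLLOW(F) = {$, if}.
For F ::= K else end: FIRST(K else end) = {else}, so it goes in M[F, t] for t ∈ {else}.
None of these place a production in M[F, end].

none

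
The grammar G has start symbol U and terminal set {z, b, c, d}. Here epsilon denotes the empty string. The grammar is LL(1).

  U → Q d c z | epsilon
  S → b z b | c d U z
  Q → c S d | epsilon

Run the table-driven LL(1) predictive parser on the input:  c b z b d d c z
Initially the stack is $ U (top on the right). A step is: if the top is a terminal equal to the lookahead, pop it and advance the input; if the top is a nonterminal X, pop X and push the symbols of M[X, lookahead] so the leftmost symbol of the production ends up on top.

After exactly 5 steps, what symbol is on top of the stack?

     Stack            Input              Action
  1  $ U              c b z b d d c z $  expand U → Q d c z
  2  $ z c d Q        c b z b d d c z $  expand Q → c S d
  3  $ z c d d S c    c b z b d d c z $  match c
  4  $ z c d d S      b z b d d c z $    expand S → b z b
  5  $ z c d d b z b  b z b d d c z $    match b
Stack after step 5: $ z c d d b z (top = z).

z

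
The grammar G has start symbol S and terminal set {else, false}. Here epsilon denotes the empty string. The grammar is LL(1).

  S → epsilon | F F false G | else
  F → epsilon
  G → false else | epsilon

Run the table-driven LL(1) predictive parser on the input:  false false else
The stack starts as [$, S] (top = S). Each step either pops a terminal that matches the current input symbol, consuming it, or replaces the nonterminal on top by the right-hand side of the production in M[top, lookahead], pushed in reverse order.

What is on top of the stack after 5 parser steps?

false

step 1: stack=$ S  input=false false else $  — expand S → F F false G
step 2: stack=$ G false F F  input=false false else $  — expand F → epsilon
step 3: stack=$ G false F  input=false false else $  — expand F → epsilon
step 4: stack=$ G false  input=false false else $  — match false
step 5: stack=$ G  input=false else $  — expand G → false else
Stack after step 5: $ else false (top = false).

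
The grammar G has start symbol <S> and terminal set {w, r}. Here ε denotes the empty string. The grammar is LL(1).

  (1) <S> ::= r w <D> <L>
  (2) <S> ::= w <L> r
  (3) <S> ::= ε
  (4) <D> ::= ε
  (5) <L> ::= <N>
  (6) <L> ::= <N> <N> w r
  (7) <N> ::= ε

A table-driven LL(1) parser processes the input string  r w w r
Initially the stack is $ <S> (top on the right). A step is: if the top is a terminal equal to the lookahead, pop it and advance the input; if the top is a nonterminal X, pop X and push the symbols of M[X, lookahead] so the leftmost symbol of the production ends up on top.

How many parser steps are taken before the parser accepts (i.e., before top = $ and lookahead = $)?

9

     Stack          Input      Action
  1  $ <S>          r w w r $  expand <S> ::= r w <D> <L>
  2  $ <L> <D> w r  r w w r $  match r
  3  $ <L> <D> w    w w r $    match w
  4  $ <L> <D>      w r $      expand <D> ::= ε
  5  $ <L>          w r $      expand <L> ::= <N> <N> w r
  6  $ r w <N> <N>  w r $      expand <N> ::= ε
  7  $ r w <N>      w r $      expand <N> ::= ε
  8  $ r w          w r $      match w
  9  $ r            r $        match r
Accept reached after 9 steps.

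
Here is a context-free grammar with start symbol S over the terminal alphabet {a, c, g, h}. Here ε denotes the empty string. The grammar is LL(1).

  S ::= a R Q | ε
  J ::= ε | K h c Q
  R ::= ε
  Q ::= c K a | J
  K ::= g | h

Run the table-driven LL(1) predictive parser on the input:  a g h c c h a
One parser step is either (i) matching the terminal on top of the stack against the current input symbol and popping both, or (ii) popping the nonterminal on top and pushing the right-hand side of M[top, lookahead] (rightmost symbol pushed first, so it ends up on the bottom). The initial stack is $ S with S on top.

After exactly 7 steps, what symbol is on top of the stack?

h

     Stack      Input            Action
  1  $ S        a g h c c h a $  expand S ::= a R Q
  2  $ Q R a    a g h c c h a $  match a
  3  $ Q R      g h c c h a $    expand R ::= ε
  4  $ Q        g h c c h a $    expand Q ::= J
  5  $ J        g h c c h a $    expand J ::= K h c Q
  6  $ Q c h K  g h c c h a $    expand K ::= g
  7  $ Q c h g  g h c c h a $    match g
Stack after step 7: $ Q c h (top = h).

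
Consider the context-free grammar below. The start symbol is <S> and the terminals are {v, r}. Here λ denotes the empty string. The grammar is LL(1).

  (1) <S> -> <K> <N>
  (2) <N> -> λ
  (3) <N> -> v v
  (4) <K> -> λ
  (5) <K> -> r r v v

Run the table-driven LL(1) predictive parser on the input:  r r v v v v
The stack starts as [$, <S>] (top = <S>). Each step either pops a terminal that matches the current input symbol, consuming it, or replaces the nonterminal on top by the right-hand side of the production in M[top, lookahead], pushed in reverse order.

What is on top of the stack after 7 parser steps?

v

step 1: stack=$ <S>  input=r r v v v v $  — expand <S> -> <K> <N>
step 2: stack=$ <N> <K>  input=r r v v v v $  — expand <K> -> r r v v
step 3: stack=$ <N> v v r r  input=r r v v v v $  — match r
step 4: stack=$ <N> v v r  input=r v v v v $  — match r
step 5: stack=$ <N> v v  input=v v v v $  — match v
step 6: stack=$ <N> v  input=v v v $  — match v
step 7: stack=$ <N>  input=v v $  — expand <N> -> v v
Stack after step 7: $ v v (top = v).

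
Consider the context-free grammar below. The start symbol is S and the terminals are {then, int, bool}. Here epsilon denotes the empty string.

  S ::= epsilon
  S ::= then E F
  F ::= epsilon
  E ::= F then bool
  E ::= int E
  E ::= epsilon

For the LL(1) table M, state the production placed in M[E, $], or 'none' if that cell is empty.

E ::= epsilon

FIRST(S): from S::=epsilon we get {epsilon}; from S::=then E F we get {then}. So FIRST(S) = {epsilon, then}.
FIRST(F): from F::=epsilon we get {epsilon}. So FIRST(F) = {epsilon}.
FIRST(E): from E::=F then bool we get {then}; from E::=int E we get {int}; from E::=epsilon we get {epsilon}. So FIRST(E) = {epsilon, int, then}.
FOLLOW(S) includes $ since S is the start symbol.
FOLLOW(S): S appears on no right-hand side. Thus FOLLOW(S) = {$}.
FOLLOW(E): in S::=then E F, E is followed by F with FIRST {epsilon}; in S::=then E F, the suffix after E is nullable, so FOLLOW(E) ⊇ FOLLOW(S) = {$}; in E::=int E, the suffix after E is empty (adds nothing new). Thus FOLLOW(E) = {$}.
For E ::= F then bool: FIRST(F then bool) = {then}, so it goes in M[E, t] for t ∈ {then}.
For E ::= int E: FIRST(int E) = {int}, so it goes in M[E, t] for t ∈ {int}.
For E ::= epsilon: FIRST(epsilon) = {epsilon}, so it goes in M[E, t] for t ∈ {}; since epsilon ∈ FIRST, also for every t ∈ FOLLOW(E) = {$}.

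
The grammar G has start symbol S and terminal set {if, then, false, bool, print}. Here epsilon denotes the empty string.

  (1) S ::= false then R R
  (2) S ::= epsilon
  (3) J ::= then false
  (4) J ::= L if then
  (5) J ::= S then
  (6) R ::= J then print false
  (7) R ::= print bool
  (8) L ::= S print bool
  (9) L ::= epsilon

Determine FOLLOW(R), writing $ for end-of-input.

FIRST(S) = {epsilon, false}
FIRST(L) = {epsilon, false, print}  (via S print bool)
FIRST(J) = {false, if, print, then}  (via L if then, S then)
FIRST(R) = {false, if, print, then}  (via J then print false)
FOLLOW(S) includes $ since S is the start symbol.
FOLLOW(S): in J::=S then, S is followed by then with FIRST {then}; in L::=S print bool, S is followed by print bool with FIRST {print}. Thus FOLLOW(S) = {$, print, then}.
FOLLOW(J): in R::=J then print false, J is followed by then print false with FIRST {then}. Thus FOLLOW(J) = {then}.
FOLLOW(R): in S::=false then R R (occurrence 1), R is followed by R with FIRST {false, if, print, then}; in S::=false then R R (occurrence 2), the suffix after R is empty, so FOLLOW(R) ⊇ FOLLOW(S) = {$, print, then}. Thus FOLLOW(R) = {$, false, if, print, then}.
FOLLOW(L): in J::=L if then, L is followed by if then with FIRST {if}. Thus FOLLOW(L) = {if}.

{$, false, if, print, then}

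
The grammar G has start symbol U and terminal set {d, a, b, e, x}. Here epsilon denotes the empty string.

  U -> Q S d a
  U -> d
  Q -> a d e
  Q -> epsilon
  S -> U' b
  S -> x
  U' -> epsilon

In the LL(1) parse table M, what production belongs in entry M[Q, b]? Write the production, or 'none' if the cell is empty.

Q -> epsilon

FIRST(Q) = {epsilon, a}
FIRST(U') = {epsilon}
FIRST(S) = {b, x}  (via U' b)
FIRST(U) = {a, b, d, x}  (via Q S d a)
FOLLOW(U) includes $ since U is the start symbol.
FOLLOW(Q): in U->Q S d a, Q is followed by S d a with FIRST {b, x}. Thus FOLLOW(Q) = {b, x}.
For Q -> a d e: FIRST(a d e) = {a}, so it goes in M[Q, t] for t ∈ {a}.
For Q -> epsilon: FIRST(epsilon) = {epsilon}, so it goes in M[Q, t] for t ∈ {}; since epsilon ∈ FIRST, also for every t ∈ FOLLOW(Q) = {b, x}.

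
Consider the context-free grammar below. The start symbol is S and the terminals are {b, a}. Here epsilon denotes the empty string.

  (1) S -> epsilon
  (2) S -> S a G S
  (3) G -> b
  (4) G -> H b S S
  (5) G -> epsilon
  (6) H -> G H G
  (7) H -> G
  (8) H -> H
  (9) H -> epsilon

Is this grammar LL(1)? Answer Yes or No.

No

FIRST(S) = {epsilon, a}
FIRST(G) = {epsilon, b}
FIRST(H) = {epsilon, b}
FOLLOW(S) = {$, a, b}
FOLLOW(G) = {$, a, b}
FOLLOW(H) = {b}
Cell M[G, b] receives both G -> b and G -> H b S S and G -> epsilon — the grammar is not LL(1).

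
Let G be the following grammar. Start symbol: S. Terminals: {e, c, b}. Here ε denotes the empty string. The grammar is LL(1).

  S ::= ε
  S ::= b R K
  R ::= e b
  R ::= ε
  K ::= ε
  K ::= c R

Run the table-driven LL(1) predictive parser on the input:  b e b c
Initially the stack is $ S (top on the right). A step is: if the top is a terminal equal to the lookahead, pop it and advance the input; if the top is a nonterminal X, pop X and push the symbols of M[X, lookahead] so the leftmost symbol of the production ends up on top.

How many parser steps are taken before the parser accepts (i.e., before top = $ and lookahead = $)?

8

     Stack    Input      Action
  1  $ S      b e b c $  expand S ::= b R K
  2  $ K R b  b e b c $  match b
  3  $ K R    e b c $    expand R ::= e b
  4  $ K b e  e b c $    match e
  5  $ K b    b c $      match b
  6  $ K      c $        expand K ::= c R
  7  $ R c    c $        match c
  8  $ R      $          expand R ::= ε
Accept reached after 8 steps.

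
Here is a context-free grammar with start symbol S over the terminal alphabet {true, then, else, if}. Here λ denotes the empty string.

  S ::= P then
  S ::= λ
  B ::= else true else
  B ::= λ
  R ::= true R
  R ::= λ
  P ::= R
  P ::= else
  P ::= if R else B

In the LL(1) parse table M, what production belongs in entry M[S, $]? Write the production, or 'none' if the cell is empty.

S ::= λ

FIRST(B) = {λ, else}
FIRST(R) = {λ, true}
FIRST(P) = {λ, else, if, true}  (via R)
FIRST(S) = {λ, else, if, then, true}  (via P then)
FOLLOW(S) includes $ since S is the start symbol.
FOLLOW(S): S appears on no right-hand side. Thus FOLLOW(S) = {$}.
For S ::= P then: FIRST(P then) = {else, if, then, true}, so it goes in M[S, t] for t ∈ {else, if, then, true}.
For S ::= λ: FIRST(λ) = {λ}, so it goes in M[S, t] for t ∈ {}; since λ ∈ FIRST, also for every t ∈ FOLLOW(S) = {$}.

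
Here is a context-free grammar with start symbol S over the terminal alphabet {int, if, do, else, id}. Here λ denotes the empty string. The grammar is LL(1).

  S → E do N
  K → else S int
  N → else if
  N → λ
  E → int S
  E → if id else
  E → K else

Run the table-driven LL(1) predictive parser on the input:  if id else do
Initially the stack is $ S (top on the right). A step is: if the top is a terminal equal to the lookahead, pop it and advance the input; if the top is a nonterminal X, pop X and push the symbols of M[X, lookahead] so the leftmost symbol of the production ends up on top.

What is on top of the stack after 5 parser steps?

step 1: stack=$ S  input=if id else do $  — expand S → E do N
step 2: stack=$ N do E  input=if id else do $  — expand E → if id else
step 3: stack=$ N do else id if  input=if id else do $  — match if
step 4: stack=$ N do else id  input=id else do $  — match id
step 5: stack=$ N do else  input=else do $  — match else
Stack after step 5: $ N do (top = do).

do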